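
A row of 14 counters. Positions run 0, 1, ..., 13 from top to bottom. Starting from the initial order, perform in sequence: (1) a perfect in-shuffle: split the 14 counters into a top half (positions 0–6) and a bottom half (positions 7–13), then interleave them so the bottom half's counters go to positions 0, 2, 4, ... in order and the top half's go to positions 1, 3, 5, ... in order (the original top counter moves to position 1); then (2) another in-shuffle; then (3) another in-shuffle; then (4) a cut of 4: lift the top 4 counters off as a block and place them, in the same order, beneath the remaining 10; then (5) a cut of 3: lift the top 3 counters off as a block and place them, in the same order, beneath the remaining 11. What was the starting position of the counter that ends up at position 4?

8

Undo the operations in reverse order, starting from position 4:
  undo op 5 (cut 3): 4 ← 7
  undo op 4 (cut 4): 7 ← 11
  undo op 3 (in-shuffle, from top half): 11 ← 5
  undo op 2 (in-shuffle, from top half): 5 ← 2
  undo op 1 (in-shuffle, from bottom half): 2 ← 8
So the counter at position 4 came from original position 8.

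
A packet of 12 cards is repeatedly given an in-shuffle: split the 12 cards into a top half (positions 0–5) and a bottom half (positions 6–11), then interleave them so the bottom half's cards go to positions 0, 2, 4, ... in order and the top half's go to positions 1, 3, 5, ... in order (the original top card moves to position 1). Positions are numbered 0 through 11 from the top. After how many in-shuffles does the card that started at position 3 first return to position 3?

Follow position 3 under repeated in-shuffles:
3 → 7 → 2 → 5 → 11 → 10 → 8 → 4 → 9 → 6 → 0 → 1 → 3
It first returns after 12 in-shuffles.

12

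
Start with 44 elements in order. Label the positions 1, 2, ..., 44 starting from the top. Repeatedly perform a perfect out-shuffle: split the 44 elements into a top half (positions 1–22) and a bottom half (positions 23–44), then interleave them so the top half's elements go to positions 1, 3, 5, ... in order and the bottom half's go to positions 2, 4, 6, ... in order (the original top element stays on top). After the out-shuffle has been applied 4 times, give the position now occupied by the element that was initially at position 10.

Track the element's position through each out-shuffle:
10 → 19 → 37 → 30 → 16

16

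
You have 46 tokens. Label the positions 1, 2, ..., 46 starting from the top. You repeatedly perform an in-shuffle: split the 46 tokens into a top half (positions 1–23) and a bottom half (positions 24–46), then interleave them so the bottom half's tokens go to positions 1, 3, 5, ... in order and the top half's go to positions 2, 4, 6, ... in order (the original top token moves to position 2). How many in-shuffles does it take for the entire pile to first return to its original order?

The in-shuffle permutes the 46 positions with cycle lengths [23, 23].
Every token is home exactly when every cycle has completed a whole number of laps, i.e. after lcm(23) = 23 in-shuffles.

23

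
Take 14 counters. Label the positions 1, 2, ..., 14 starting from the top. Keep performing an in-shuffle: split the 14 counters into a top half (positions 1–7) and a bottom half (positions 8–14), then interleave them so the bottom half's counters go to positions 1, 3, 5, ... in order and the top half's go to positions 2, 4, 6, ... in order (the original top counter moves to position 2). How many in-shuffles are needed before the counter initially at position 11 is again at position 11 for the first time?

Follow position 11 under repeated in-shuffles:
11 → 7 → 14 → 13 → 11
It first returns after 4 in-shuffles.

4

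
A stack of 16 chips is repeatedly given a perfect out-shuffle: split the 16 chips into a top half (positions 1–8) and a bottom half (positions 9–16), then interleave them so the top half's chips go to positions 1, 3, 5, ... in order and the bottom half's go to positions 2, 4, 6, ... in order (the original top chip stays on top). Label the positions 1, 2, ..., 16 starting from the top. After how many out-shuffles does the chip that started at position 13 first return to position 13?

4

Follow position 13 under repeated out-shuffles:
13 → 10 → 4 → 7 → 13
It first returns after 4 out-shuffles.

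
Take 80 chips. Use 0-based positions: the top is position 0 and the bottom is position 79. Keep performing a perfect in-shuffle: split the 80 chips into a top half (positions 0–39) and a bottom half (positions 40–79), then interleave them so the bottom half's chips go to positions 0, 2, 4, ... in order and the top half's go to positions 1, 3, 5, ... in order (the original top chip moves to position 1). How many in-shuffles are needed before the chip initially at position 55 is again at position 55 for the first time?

Follow position 55 under repeated in-shuffles:
55 → 30 → 61 → 42 → 4 → 9 → 19 → 39 → ... → 55 (length 54)
It first returns after 54 in-shuffles.

54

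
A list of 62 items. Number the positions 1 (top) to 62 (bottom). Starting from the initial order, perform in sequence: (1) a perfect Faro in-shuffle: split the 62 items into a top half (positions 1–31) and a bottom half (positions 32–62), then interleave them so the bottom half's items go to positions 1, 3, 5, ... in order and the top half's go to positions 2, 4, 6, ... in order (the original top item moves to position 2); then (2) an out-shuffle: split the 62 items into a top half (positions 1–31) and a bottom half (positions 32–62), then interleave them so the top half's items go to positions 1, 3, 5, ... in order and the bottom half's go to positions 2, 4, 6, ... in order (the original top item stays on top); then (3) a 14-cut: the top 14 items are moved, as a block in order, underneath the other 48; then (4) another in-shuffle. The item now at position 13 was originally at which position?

Undo the operations in reverse order, starting from position 13:
  undo op 4 (in-shuffle, from bottom half): 13 ← 38
  undo op 3 (cut 14): 38 ← 52
  undo op 2 (out-shuffle, from bottom half): 52 ← 57
  undo op 1 (in-shuffle, from bottom half): 57 ← 60
So the item at position 13 came from original position 60.

60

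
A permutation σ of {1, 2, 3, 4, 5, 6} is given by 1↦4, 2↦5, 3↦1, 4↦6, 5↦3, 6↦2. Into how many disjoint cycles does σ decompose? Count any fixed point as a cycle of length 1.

1

Cycle decomposition: (1 4 6 2 5 3).
1 cycle.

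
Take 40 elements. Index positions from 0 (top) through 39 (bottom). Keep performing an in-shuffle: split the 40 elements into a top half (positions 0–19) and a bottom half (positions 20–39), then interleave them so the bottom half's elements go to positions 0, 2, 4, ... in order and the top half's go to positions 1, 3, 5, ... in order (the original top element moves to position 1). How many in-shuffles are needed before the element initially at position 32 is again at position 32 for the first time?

20

Follow position 32 under repeated in-shuffles:
32 → 24 → 8 → 17 → 35 → 30 → 20 → 0 → 1 → 3 → 7 → 15 → 31 → 22 → 4 → 9 → 19 → 39 → 38 → 36 → 32
It first returns after 20 in-shuffles.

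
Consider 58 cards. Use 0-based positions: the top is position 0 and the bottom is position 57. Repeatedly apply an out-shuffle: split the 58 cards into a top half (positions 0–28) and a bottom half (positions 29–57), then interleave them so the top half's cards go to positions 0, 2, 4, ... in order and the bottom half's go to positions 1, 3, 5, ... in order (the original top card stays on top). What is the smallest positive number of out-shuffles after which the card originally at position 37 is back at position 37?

18

Follow position 37 under repeated out-shuffles:
37 → 17 → 34 → 11 → 22 → 44 → 31 → 5 → 10 → 20 → 40 → 23 → 46 → 35 → 13 → 26 → 52 → 47 → 37
It first returns after 18 out-shuffles.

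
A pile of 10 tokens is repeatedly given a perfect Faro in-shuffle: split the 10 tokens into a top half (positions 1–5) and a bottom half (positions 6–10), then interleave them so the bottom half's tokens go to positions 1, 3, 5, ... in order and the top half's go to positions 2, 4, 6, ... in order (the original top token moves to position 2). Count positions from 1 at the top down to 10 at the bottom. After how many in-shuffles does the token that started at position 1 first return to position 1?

10

Follow position 1 under repeated in-shuffles:
1 → 2 → 4 → 8 → 5 → 10 → 9 → 7 → 3 → 6 → 1
It first returns after 10 in-shuffles.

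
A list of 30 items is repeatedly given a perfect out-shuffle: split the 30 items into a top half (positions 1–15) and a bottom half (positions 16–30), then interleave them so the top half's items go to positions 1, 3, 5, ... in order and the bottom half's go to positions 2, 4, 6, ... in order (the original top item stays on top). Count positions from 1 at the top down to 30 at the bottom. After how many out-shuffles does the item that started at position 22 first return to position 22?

28

Follow position 22 under repeated out-shuffles:
22 → 14 → 27 → 24 → 18 → 6 → 11 → 21 → ... → 22 (length 28)
It first returns after 28 out-shuffles.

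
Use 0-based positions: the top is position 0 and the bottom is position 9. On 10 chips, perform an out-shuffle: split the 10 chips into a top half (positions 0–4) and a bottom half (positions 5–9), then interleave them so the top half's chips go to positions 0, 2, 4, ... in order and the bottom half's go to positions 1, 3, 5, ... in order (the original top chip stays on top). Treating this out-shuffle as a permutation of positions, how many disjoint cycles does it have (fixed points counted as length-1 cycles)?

Trace each unvisited position around until it returns:
(0) (1 2 4 8 7 5) (3 6) (9)
4 cycles in total.

4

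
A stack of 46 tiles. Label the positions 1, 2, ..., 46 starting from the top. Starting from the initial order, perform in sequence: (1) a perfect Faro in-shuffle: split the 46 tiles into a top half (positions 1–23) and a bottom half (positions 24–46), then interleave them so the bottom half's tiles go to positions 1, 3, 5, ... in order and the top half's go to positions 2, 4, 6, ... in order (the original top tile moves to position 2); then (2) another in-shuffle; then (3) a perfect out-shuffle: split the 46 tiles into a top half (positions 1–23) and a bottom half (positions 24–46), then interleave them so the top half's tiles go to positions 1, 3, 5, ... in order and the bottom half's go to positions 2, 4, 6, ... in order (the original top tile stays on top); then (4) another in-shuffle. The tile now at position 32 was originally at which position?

Undo the operations in reverse order, starting from position 32:
  undo op 4 (in-shuffle, from top half): 32 ← 16
  undo op 3 (out-shuffle, from bottom half): 16 ← 31
  undo op 2 (in-shuffle, from bottom half): 31 ← 39
  undo op 1 (in-shuffle, from bottom half): 39 ← 43
So the tile at position 32 came from original position 43.

43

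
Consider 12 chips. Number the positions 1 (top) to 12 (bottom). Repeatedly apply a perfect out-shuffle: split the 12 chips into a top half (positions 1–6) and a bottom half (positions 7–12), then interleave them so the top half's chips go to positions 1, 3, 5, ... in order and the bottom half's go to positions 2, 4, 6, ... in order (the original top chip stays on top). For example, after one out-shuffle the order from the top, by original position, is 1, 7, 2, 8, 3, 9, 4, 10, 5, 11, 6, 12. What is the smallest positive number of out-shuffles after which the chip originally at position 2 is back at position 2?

10

Follow position 2 under repeated out-shuffles:
2 → 3 → 5 → 9 → 6 → 11 → 10 → 8 → 4 → 7 → 2
It first returns after 10 out-shuffles.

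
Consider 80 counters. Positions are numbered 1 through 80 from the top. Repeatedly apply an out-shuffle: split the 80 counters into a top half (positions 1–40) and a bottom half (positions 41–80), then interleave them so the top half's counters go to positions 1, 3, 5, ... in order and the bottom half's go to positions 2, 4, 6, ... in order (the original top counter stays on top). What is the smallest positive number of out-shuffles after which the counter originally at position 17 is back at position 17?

Follow position 17 under repeated out-shuffles:
17 → 33 → 65 → 50 → 20 → 39 → 77 → 74 → ... → 17 (length 39)
It first returns after 39 out-shuffles.

39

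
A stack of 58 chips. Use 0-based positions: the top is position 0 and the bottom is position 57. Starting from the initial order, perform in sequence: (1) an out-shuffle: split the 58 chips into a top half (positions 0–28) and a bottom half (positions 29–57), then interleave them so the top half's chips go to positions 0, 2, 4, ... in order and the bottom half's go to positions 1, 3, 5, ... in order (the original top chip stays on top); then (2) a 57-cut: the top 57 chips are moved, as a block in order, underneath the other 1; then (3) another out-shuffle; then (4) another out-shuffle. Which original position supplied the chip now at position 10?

Undo the operations in reverse order, starting from position 10:
  undo op 4 (out-shuffle, from top half): 10 ← 5
  undo op 3 (out-shuffle, from bottom half): 5 ← 31
  undo op 2 (cut 57): 31 ← 30
  undo op 1 (out-shuffle, from top half): 30 ← 15
So the chip at position 10 came from original position 15.

15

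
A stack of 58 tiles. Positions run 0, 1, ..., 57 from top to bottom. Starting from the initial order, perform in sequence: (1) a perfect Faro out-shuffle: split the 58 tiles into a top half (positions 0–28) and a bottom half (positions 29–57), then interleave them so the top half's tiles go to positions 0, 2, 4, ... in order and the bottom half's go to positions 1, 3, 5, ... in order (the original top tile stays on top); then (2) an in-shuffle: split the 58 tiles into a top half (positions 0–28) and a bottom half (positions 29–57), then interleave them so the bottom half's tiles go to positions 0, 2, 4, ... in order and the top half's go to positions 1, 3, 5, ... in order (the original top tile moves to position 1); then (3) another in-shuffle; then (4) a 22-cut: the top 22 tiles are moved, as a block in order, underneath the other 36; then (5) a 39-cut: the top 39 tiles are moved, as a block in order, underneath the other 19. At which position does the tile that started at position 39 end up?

25

Track the tile from position 39 forward through each operation:
  after op 1 (out-shuffle): 39 → 21
  after op 2 (in-shuffle): 21 → 43
  after op 3 (in-shuffle): 43 → 28
  after op 4 (cut 22): 28 → 6
  after op 5 (cut 39): 6 → 25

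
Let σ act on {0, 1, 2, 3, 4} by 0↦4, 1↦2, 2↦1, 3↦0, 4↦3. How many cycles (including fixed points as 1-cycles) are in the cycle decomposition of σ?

Cycle decomposition: (0 4 3) (1 2).
2 cycles.

2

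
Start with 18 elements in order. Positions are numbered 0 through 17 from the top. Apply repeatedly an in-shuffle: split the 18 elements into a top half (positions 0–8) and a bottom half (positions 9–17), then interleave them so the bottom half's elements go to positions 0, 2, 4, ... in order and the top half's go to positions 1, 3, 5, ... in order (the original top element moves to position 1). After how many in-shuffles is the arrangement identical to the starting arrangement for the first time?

18

The in-shuffle permutes the 18 positions with cycle lengths [18].
Every element is home exactly when every cycle has completed a whole number of laps, i.e. after lcm(18) = 18 in-shuffles.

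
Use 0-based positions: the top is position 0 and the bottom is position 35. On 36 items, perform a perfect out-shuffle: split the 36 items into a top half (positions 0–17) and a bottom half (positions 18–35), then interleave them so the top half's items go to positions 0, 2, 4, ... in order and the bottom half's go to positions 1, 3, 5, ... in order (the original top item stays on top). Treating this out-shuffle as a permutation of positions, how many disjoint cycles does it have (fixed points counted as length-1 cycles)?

7

Trace each unvisited position around until it returns:
(0) (1 2 4 8 16 32 ... len 12) (3 6 12 24 13 26 ... len 12) (5 10 20) (7 14 28 21) (15 30 25) (35)
7 cycles in total.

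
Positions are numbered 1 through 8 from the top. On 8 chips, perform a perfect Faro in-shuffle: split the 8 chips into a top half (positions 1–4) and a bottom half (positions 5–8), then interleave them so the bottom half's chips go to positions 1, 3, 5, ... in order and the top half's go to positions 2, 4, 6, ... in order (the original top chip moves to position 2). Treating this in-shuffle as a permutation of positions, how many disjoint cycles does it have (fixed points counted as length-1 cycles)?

2

Trace each unvisited position around until it returns:
(1 2 4 8 7 5) (3 6)
2 cycles in total.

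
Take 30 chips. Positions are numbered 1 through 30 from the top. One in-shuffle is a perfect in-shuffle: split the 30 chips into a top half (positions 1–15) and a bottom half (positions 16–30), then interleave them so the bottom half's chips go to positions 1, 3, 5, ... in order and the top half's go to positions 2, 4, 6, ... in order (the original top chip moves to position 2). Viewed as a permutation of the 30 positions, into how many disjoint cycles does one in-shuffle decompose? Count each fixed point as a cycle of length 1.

Trace each unvisited position around until it returns:
(1 2 4 8 16) (3 6 12 24 17) (5 10 20 9 18) (7 14 28 25 19) (11 22 13 26 21) (15 30 29 27 23)
6 cycles in total.

6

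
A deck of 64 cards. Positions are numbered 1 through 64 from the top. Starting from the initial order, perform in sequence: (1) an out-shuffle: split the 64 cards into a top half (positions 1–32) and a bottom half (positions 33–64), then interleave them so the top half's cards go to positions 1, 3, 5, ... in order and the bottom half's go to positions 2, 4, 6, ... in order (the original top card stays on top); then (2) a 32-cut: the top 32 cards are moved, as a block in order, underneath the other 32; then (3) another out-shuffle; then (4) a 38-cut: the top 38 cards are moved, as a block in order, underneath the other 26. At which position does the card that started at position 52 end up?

41

Track the card from position 52 forward through each operation:
  after op 1 (out-shuffle): 52 → 40
  after op 2 (cut 32): 40 → 8
  after op 3 (out-shuffle): 8 → 15
  after op 4 (cut 38): 15 → 41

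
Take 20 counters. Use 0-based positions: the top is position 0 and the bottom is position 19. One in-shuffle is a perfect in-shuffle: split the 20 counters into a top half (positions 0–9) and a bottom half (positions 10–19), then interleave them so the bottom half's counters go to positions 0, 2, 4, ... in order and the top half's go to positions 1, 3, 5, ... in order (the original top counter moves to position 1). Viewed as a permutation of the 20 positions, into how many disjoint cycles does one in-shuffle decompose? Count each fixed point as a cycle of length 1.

5

Trace each unvisited position around until it returns:
(0 1 3 7 15 10) (2 5 11) (4 9 19 18 16 12) (6 13) (8 17 14)
5 cycles in total.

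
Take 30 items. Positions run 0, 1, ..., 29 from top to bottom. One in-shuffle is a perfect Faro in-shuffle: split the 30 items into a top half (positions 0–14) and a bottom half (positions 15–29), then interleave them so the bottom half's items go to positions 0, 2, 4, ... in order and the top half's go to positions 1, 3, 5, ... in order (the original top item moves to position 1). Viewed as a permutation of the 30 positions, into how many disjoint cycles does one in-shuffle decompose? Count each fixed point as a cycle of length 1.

6

Trace each unvisited position around until it returns:
(0 1 3 7 15) (2 5 11 23 16) (4 9 19 8 17) (6 13 27 24 18) (10 21 12 25 20) (14 29 28 26 22)
6 cycles in total.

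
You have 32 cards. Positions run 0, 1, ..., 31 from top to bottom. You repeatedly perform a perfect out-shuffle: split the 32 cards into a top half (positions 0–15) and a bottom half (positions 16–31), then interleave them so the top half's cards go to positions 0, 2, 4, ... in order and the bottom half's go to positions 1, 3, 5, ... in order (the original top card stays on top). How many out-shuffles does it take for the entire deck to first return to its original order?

5

The out-shuffle permutes the 32 positions with cycle lengths [1, 1, 5, 5, 5, 5, 5, 5].
Every card is home exactly when every cycle has completed a whole number of laps, i.e. after lcm(1, 5) = 5 out-shuffles.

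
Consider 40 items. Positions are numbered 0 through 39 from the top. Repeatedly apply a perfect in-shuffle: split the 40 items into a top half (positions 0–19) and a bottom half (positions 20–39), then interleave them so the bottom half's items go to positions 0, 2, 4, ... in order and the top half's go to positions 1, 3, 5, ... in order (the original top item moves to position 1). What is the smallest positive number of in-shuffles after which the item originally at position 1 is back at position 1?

20

Follow position 1 under repeated in-shuffles:
1 → 3 → 7 → 15 → 31 → 22 → 4 → 9 → 19 → 39 → 38 → 36 → 32 → 24 → 8 → 17 → 35 → 30 → 20 → 0 → 1
It first returns after 20 in-shuffles.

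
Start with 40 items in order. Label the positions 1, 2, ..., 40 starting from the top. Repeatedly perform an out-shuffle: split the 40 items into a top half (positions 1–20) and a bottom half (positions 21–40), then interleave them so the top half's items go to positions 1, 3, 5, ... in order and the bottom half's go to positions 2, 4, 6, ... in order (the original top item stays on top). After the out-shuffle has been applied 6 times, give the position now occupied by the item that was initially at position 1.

1

Position 1 is a fixed point of every out-shuffle, so the item never moves.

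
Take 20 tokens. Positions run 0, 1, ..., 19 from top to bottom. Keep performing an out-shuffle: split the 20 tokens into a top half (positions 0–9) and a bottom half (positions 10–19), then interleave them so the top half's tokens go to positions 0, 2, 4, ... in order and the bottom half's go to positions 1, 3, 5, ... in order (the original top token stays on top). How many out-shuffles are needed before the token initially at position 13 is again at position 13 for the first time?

Follow position 13 under repeated out-shuffles:
13 → 7 → 14 → 9 → 18 → 17 → 15 → 11 → 3 → 6 → 12 → 5 → 10 → 1 → 2 → 4 → 8 → 16 → 13
It first returns after 18 out-shuffles.

18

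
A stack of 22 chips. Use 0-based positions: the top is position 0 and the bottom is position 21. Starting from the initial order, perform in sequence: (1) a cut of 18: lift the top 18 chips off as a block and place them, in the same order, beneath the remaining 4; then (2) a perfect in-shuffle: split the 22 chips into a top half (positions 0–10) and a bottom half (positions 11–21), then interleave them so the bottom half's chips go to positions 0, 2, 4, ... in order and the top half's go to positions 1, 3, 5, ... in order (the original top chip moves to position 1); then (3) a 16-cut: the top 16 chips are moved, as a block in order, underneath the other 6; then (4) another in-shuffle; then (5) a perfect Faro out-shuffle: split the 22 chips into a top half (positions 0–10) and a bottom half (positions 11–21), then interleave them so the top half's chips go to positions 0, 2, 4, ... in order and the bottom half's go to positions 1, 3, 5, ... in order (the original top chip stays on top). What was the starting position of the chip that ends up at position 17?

Undo the operations in reverse order, starting from position 17:
  undo op 5 (out-shuffle, from bottom half): 17 ← 19
  undo op 4 (in-shuffle, from top half): 19 ← 9
  undo op 3 (cut 16): 9 ← 3
  undo op 2 (in-shuffle, from top half): 3 ← 1
  undo op 1 (cut 18): 1 ← 19
So the chip at position 17 came from original position 19.

19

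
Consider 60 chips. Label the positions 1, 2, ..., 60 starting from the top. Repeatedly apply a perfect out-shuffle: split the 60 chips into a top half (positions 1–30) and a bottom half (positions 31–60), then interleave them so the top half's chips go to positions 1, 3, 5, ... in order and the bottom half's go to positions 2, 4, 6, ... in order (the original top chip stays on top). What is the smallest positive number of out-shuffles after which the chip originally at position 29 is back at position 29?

58

Follow position 29 under repeated out-shuffles:
29 → 57 → 54 → 48 → 36 → 12 → 23 → 45 → ... → 29 (length 58)
It first returns after 58 out-shuffles.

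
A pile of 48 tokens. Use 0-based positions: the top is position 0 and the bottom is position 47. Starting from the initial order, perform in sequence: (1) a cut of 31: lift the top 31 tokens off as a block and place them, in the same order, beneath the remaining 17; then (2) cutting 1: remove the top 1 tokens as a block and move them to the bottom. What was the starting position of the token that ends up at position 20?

Undo the operations in reverse order, starting from position 20:
  undo op 2 (cut 1): 20 ← 21
  undo op 1 (cut 31): 21 ← 4
So the token at position 20 came from original position 4.

4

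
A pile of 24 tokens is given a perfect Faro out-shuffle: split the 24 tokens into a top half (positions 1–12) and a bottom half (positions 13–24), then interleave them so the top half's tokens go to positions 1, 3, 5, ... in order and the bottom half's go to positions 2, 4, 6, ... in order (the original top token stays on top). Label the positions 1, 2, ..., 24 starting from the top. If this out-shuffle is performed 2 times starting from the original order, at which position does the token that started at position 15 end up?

Track the token's position through each out-shuffle:
15 → 6 → 11

11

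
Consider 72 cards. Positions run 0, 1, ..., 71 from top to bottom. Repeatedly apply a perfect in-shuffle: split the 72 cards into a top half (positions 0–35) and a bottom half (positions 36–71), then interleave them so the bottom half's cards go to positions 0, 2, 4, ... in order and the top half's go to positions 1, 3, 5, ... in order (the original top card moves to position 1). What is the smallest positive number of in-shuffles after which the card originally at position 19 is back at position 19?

9

Follow position 19 under repeated in-shuffles:
19 → 39 → 6 → 13 → 27 → 55 → 38 → 4 → 9 → 19
It first returns after 9 in-shuffles.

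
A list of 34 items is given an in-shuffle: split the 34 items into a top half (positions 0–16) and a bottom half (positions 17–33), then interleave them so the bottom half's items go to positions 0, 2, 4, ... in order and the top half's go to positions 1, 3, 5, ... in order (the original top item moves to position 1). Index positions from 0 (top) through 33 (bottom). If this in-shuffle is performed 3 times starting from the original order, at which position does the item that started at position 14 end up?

14

Track the item's position through each in-shuffle:
14 → 29 → 24 → 14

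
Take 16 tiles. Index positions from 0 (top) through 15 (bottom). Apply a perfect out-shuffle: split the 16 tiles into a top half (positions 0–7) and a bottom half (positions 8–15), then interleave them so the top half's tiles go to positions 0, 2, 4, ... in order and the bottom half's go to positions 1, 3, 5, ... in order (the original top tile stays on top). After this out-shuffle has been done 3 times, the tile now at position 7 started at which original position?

14

Work backwards from position 7, undoing one out-shuffle at a time:
7 ← 11 ← 13 ← 14
So the tile now at position 7 started at position 14.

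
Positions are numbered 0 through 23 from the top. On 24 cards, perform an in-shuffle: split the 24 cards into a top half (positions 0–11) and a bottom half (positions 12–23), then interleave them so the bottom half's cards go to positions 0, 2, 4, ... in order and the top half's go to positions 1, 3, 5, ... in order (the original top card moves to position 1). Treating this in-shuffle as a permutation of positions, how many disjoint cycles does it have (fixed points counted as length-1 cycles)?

Trace each unvisited position around until it returns:
(0 1 3 7 15 6 ... len 20) (4 9 19 14)
2 cycles in total.

2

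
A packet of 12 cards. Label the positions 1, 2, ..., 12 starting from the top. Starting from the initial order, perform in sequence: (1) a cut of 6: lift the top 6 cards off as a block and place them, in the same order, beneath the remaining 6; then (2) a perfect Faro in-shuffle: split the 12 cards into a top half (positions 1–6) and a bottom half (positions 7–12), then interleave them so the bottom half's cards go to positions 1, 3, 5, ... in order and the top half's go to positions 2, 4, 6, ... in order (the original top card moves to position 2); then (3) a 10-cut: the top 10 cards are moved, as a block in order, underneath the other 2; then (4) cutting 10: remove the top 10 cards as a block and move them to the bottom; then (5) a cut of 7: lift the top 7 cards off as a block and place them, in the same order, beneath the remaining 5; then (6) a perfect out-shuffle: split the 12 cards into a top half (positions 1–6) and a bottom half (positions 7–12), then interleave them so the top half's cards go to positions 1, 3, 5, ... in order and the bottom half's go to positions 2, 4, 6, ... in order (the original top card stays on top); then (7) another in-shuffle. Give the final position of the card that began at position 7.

Track the card from position 7 forward through each operation:
  after op 1 (cut 6): 7 → 1
  after op 2 (in-shuffle): 1 → 2
  after op 3 (cut 10): 2 → 4
  after op 4 (cut 10): 4 → 6
  after op 5 (cut 7): 6 → 11
  after op 6 (out-shuffle): 11 → 10
  after op 7 (in-shuffle): 10 → 7

7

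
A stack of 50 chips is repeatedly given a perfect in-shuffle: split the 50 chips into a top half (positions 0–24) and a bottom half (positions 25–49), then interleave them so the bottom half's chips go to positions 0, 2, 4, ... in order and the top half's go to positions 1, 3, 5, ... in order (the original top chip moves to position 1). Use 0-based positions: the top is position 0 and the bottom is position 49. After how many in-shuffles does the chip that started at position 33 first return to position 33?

Follow position 33 under repeated in-shuffles:
33 → 16 → 33
It first returns after 2 in-shuffles.

2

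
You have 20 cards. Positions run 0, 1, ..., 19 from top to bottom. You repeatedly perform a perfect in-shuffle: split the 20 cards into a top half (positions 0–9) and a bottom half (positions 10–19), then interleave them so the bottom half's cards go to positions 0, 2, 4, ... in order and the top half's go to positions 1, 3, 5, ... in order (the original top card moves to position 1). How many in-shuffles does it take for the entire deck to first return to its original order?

6

The in-shuffle permutes the 20 positions with cycle lengths [2, 3, 3, 6, 6].
Every card is home exactly when every cycle has completed a whole number of laps, i.e. after lcm(2, 3, 6) = 6 in-shuffles.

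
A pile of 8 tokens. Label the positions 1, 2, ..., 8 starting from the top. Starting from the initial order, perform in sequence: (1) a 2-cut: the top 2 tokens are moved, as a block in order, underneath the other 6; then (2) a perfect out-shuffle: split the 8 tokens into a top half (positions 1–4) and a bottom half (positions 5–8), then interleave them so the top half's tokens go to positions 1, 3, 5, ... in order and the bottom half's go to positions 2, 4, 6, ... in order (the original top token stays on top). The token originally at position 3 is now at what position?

1

Track the token from position 3 forward through each operation:
  after op 1 (cut 2): 3 → 1
  after op 2 (out-shuffle): 1 → 1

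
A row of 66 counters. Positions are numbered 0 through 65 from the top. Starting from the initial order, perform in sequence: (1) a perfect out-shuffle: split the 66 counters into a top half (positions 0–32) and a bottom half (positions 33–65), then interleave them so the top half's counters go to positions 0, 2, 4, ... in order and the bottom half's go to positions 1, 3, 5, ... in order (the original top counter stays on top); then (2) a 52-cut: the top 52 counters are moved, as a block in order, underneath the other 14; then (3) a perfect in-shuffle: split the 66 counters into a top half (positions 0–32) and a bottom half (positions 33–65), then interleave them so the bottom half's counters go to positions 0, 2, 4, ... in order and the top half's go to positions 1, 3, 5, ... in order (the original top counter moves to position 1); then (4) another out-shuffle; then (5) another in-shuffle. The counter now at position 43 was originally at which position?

Undo the operations in reverse order, starting from position 43:
  undo op 5 (in-shuffle, from top half): 43 ← 21
  undo op 4 (out-shuffle, from bottom half): 21 ← 43
  undo op 3 (in-shuffle, from top half): 43 ← 21
  undo op 2 (cut 52): 21 ← 7
  undo op 1 (out-shuffle, from bottom half): 7 ← 36
So the counter at position 43 came from original position 36.

36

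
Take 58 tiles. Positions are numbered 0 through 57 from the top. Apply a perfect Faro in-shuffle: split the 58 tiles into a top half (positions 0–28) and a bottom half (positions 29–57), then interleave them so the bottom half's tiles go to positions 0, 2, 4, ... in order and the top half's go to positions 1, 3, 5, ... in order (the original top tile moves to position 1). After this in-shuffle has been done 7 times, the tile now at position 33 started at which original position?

26

Work backwards from position 33, undoing one in-shuffle at a time:
33 ← 16 ← 37 ← 18 ← 38 ← 48 ← 53 ← 26
So the tile now at position 33 started at position 26.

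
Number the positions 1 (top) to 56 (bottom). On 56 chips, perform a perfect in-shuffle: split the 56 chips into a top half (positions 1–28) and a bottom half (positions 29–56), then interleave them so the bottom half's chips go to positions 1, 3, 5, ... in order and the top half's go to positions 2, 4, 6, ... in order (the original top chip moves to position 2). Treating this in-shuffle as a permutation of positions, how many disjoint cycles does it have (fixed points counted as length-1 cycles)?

Trace each unvisited position around until it returns:
(1 2 4 8 16 32 ... len 18) (3 6 12 24 48 39 ... len 18) (5 10 20 40 23 46 ... len 18) (19 38)
4 cycles in total.

4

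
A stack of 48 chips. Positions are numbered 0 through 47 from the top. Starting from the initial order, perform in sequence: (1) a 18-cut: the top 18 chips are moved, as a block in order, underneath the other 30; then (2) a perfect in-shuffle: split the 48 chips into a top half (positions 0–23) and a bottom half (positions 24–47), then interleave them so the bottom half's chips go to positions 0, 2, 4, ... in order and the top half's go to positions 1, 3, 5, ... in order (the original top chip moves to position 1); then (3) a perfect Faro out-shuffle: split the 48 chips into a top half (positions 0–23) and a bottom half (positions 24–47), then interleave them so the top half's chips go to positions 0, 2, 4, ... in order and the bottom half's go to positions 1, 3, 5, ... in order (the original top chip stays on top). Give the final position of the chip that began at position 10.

17

Track the chip from position 10 forward through each operation:
  after op 1 (cut 18): 10 → 40
  after op 2 (in-shuffle): 40 → 32
  after op 3 (out-shuffle): 32 → 17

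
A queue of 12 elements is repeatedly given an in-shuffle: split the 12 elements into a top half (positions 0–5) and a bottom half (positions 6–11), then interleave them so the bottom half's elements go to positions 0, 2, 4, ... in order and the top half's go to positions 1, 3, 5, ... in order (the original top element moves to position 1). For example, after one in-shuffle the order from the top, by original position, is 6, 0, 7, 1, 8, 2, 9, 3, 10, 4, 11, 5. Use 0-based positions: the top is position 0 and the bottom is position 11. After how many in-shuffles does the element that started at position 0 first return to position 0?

12

Follow position 0 under repeated in-shuffles:
0 → 1 → 3 → 7 → 2 → 5 → 11 → 10 → 8 → 4 → 9 → 6 → 0
It first returns after 12 in-shuffles.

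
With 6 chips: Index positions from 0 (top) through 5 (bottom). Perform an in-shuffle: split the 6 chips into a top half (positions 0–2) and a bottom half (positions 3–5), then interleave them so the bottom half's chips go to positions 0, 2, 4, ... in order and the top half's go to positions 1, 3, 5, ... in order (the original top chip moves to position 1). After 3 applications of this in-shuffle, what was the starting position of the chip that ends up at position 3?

3

Work backwards from position 3, undoing one in-shuffle at a time:
3 ← 1 ← 0 ← 3
So the chip now at position 3 started at position 3.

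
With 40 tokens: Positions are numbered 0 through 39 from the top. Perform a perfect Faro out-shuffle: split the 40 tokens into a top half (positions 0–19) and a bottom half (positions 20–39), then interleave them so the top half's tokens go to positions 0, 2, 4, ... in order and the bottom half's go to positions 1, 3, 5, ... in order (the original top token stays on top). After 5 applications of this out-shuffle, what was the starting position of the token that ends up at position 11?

4

Work backwards from position 11, undoing one out-shuffle at a time:
11 ← 25 ← 32 ← 16 ← 8 ← 4
So the token now at position 11 started at position 4.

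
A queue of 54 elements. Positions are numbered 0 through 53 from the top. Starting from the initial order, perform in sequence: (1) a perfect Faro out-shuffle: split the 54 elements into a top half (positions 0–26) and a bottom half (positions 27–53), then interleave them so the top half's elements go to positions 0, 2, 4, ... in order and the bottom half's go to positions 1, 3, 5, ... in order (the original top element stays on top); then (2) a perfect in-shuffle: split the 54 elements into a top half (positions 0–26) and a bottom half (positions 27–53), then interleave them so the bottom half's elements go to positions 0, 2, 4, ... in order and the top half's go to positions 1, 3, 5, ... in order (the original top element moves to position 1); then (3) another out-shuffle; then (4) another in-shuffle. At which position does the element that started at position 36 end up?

Track the element from position 36 forward through each operation:
  after op 1 (out-shuffle): 36 → 19
  after op 2 (in-shuffle): 19 → 39
  after op 3 (out-shuffle): 39 → 25
  after op 4 (in-shuffle): 25 → 51

51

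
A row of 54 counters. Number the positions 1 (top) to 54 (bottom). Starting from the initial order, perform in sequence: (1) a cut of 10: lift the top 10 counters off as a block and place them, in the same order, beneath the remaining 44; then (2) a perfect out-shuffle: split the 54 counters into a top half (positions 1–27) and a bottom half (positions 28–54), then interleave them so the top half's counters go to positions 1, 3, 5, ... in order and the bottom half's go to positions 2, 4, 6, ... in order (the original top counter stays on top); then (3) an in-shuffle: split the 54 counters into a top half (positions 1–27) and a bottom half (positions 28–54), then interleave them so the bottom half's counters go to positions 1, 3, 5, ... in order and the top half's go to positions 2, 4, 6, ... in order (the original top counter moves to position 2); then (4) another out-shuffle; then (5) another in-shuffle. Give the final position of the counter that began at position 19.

28

Track the counter from position 19 forward through each operation:
  after op 1 (cut 10): 19 → 9
  after op 2 (out-shuffle): 9 → 17
  after op 3 (in-shuffle): 17 → 34
  after op 4 (out-shuffle): 34 → 14
  after op 5 (in-shuffle): 14 → 28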